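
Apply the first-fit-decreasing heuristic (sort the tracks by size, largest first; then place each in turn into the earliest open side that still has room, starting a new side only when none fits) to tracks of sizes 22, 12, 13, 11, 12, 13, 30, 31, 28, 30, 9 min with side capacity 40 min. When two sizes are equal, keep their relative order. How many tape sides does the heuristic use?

6

Sorted descending: 31, 30, 30, 28, 22, 13, 13, 12, 12, 11, 9.
  31 → side 1 (new)  [load 31/40]
  30 → side 2 (new)  [load 30/40]
  30 → side 3 (new)  [load 30/40]
  28 → side 4 (new)  [load 28/40]
  22 → side 5 (new)  [load 22/40]
  13 → side 5  [load 35/40]
  13 → side 6 (new)  [load 13/40]
  12 → side 4  [load 40/40]
  12 → side 6  [load 25/40]
  11 → side 6  [load 36/40]
  9 → side 1  [load 40/40]
6 tape sides opened.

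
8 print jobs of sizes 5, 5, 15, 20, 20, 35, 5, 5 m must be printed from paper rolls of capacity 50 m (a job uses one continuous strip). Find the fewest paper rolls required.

3

Total = 35 + 20 + 20 + 15 + 5 + 5 + 5 + 5 = 110 m.
Lower bound: ⌈110/50⌉ = 3 paper rolls.
A packing using 3 paper rolls:
  roll 1: 35 + 15 = 50
  roll 2: 20 + 20 + 5 + 5 = 50
  roll 3: 5 + 5 = 10
This matches the lower bound, so 3 is optimal.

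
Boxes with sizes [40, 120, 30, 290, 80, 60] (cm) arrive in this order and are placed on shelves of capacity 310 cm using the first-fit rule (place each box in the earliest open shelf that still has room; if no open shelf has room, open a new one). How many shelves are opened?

3

  40 → shelf 1 (new)  [load 40/310]
  120 → shelf 1  [load 160/310]
  30 → shelf 1  [load 190/310]
  290 → shelf 2 (new)  [load 290/310]
  80 → shelf 1  [load 270/310]
  60 → shelf 3 (new)  [load 60/310]
3 shelves opened.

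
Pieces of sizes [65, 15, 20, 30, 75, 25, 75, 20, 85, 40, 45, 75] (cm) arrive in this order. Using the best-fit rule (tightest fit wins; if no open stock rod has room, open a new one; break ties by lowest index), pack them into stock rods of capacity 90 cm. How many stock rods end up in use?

  65 → stock rod 1 (new)  [load 65/90]
  15 → stock rod 1  [load 80/90]
  20 → stock rod 2 (new)  [load 20/90]
  30 → stock rod 2  [load 50/90]
  75 → stock rod 3 (new)  [load 75/90]
  25 → stock rod 2  [load 75/90]
  75 → stock rod 4 (new)  [load 75/90]
  20 → stock rod 5 (new)  [load 20/90]
  85 → stock rod 6 (new)  [load 85/90]
  40 → stock rod 5  [load 60/90]
  45 → stock rod 7 (new)  [load 45/90]
  75 → stock rod 8 (new)  [load 75/90]
8 stock rods opened.

8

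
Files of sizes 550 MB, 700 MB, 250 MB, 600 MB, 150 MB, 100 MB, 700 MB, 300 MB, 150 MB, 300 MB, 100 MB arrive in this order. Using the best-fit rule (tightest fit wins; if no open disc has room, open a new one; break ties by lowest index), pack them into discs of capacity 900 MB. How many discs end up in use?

5

  550 → disc 1 (new)  [load 550/900]
  700 → disc 2 (new)  [load 700/900]
  250 → disc 1  [load 800/900]
  600 → disc 3 (new)  [load 600/900]
  150 → disc 2  [load 850/900]
  100 → disc 1  [load 900/900]
  700 → disc 4 (new)  [load 700/900]
  300 → disc 3  [load 900/900]
  150 → disc 4  [load 850/900]
  300 → disc 5 (new)  [load 300/900]
  100 → disc 5  [load 400/900]
5 discs opened.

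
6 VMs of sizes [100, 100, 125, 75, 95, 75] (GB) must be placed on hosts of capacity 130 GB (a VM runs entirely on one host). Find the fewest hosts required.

Total = 125 + 100 + 100 + 95 + 75 + 75 = 570 GB.
Lower bound: ⌈570/130⌉ = 5 hosts.
Also, 6 VMs each exceed 65 GB, and no two of those can share a host, so at least 6 hosts are needed.
A packing using 6 hosts:
  host 1: 125 = 125
  host 2: 100 = 100
  host 3: 100 = 100
  host 4: 95 = 95
  host 5: 75 = 75
  host 6: 75 = 75
This matches the lower bound, so 6 is optimal.

6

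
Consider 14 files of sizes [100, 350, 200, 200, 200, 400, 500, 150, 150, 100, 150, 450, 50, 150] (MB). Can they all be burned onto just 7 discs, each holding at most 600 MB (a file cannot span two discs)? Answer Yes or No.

A valid assignment using 6 discs:
  disc 1: 500 + 100 = 600
  disc 2: 450 + 150 = 600
  disc 3: 400 + 200 = 600
  disc 4: 350 + 200 + 50 = 600
  disc 5: 200 + 150 + 150 + 100 = 600
  disc 6: 150 = 150
That uses only 6 ≤ 7, so 7 discs are enough.

Yes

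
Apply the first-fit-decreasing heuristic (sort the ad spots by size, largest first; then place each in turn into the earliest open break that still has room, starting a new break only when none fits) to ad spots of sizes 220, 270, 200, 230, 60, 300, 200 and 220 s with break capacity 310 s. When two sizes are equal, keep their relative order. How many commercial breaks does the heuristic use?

7

Sorted descending: 300, 270, 230, 220, 220, 200, 200, 60.
  300 → break 1 (new)  [load 300/310]
  270 → break 2 (new)  [load 270/310]
  230 → break 3 (new)  [load 230/310]
  220 → break 4 (new)  [load 220/310]
  220 → break 5 (new)  [load 220/310]
  200 → break 6 (new)  [load 200/310]
  200 → break 7 (new)  [load 200/310]
  60 → break 3  [load 290/310]
7 commercial breaks opened.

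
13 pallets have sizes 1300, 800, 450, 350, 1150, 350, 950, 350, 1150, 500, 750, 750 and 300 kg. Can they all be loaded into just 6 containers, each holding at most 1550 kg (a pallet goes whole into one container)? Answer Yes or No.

No

Total = 9150 kg; ⌈9150/1550⌉ = 6.
The bound of 6 does not rule out 6, but exhaustive search shows no assignment into 6 containers of capacity 1550 kg exists — the minimum is 7.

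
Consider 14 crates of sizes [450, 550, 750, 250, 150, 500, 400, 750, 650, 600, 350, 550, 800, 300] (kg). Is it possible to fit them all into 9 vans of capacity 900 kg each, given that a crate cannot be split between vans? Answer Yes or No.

Yes

A valid assignment using 9 vans:
  van 1: 800 = 800
  van 2: 750 + 150 = 900
  van 3: 750 = 750
  van 4: 650 + 250 = 900
  van 5: 600 + 300 = 900
  van 6: 550 + 350 = 900
  van 7: 550 = 550
  van 8: 500 + 400 = 900
  van 9: 450 = 450
Every load is within 900 kg, so 9 vans suffice.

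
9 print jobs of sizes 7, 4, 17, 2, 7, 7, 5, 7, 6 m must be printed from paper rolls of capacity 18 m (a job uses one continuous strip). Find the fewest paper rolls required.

4

Total = 17 + 7 + 7 + 7 + 7 + 6 + 5 + 4 + 2 = 62 m.
Lower bound: ⌈62/18⌉ = 4 paper rolls.
A packing using 4 paper rolls:
  roll 1: 17 = 17
  roll 2: 7 + 7 + 4 = 18
  roll 3: 7 + 7 + 2 = 16
  roll 4: 6 + 5 = 11
This matches the lower bound, so 4 is optimal.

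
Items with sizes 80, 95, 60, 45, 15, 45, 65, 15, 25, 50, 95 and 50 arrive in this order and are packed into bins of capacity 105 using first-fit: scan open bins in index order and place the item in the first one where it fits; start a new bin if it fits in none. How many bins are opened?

7

  80 → bin 1 (new)  [load 80/105]
  95 → bin 2 (new)  [load 95/105]
  60 → bin 3 (new)  [load 60/105]
  45 → bin 3  [load 105/105]
  15 → bin 1  [load 95/105]
  45 → bin 4 (new)  [load 45/105]
  65 → bin 5 (new)  [load 65/105]
  15 → bin 4  [load 60/105]
  25 → bin 4  [load 85/105]
  50 → bin 6 (new)  [load 50/105]
  95 → bin 7 (new)  [load 95/105]
  50 → bin 6  [load 100/105]
7 bins opened.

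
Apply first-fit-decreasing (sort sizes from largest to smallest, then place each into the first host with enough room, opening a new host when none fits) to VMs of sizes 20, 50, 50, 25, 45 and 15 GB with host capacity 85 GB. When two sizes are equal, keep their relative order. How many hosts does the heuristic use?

3

Sorted descending: 50, 50, 45, 25, 20, 15.
  50 → host 1 (new)  [load 50/85]
  50 → host 2 (new)  [load 50/85]
  45 → host 3 (new)  [load 45/85]
  25 → host 1  [load 75/85]
  20 → host 2  [load 70/85]
  15 → host 2  [load 85/85]
3 hosts opened.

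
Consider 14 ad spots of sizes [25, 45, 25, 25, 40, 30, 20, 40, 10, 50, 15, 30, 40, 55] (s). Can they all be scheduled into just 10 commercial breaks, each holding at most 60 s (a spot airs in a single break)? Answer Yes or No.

Yes

A valid assignment using 9 commercial breaks:
  break 1: 55 = 55
  break 2: 50 + 10 = 60
  break 3: 45 + 15 = 60
  break 4: 40 + 20 = 60
  break 5: 40 = 40
  break 6: 40 = 40
  break 7: 30 + 30 = 60
  break 8: 25 + 25 = 50
  break 9: 25 = 25
That uses only 9 ≤ 10, so 10 commercial breaks are enough.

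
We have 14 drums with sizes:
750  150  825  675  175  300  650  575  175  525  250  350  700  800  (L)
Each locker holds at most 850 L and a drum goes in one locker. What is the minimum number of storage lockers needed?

9

Total = 825 + 800 + 750 + 700 + 675 + 650 + 575 + 525 + 350 + 300 + 250 + 175 + 175 + 150 = 6900 L.
Lower bound: ⌈6900/850⌉ = 9 storage lockers.
A packing using 9 storage lockers:
  locker 1: 825 = 825
  locker 2: 800 = 800
  locker 3: 750 = 750
  locker 4: 700 + 150 = 850
  locker 5: 675 + 175 = 850
  locker 6: 650 + 175 = 825
  locker 7: 575 + 250 = 825
  locker 8: 525 + 300 = 825
  locker 9: 350 = 350
This matches the lower bound, so 9 is optimal.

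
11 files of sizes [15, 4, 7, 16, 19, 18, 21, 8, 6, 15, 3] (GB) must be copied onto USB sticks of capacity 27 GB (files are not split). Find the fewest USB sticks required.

Total = 21 + 19 + 18 + 16 + 15 + 15 + 8 + 7 + 6 + 4 + 3 = 132 GB.
Lower bound: ⌈132/27⌉ = 5 USB sticks.
Also, 6 files each exceed 27/2 GB, and no two of those can share a USB stick, so at least 6 USB sticks are needed.
A packing using 6 USB sticks:
  USB stick 1: 21 + 6 = 27
  USB stick 2: 19 + 8 = 27
  USB stick 3: 18 + 7 = 25
  USB stick 4: 16 + 4 + 3 = 23
  USB stick 5: 15 = 15
  USB stick 6: 15 = 15
This matches the lower bound, so 6 is optimal.

6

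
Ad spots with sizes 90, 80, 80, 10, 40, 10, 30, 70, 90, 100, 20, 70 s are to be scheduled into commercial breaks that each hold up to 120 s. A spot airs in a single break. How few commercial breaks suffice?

Total = 100 + 90 + 90 + 80 + 80 + 70 + 70 + 40 + 30 + 20 + 10 + 10 = 690 s.
Lower bound: ⌈690/120⌉ = 6 commercial breaks.
Also, 7 ad spots each exceed 60 s, and no two of those can share a break, so at least 7 commercial breaks are needed.
A packing using 7 commercial breaks:
  break 1: 100 + 20 = 120
  break 2: 90 + 30 = 120
  break 3: 90 + 10 + 10 = 110
  break 4: 80 + 40 = 120
  break 5: 80 = 80
  break 6: 70 = 70
  break 7: 70 = 70
This matches the lower bound, so 7 is optimal.

7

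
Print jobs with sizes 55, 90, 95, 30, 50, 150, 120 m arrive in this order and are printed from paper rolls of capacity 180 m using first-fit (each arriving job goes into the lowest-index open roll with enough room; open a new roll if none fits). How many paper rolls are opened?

  55 → roll 1 (new)  [load 55/180]
  90 → roll 1  [load 145/180]
  95 → roll 2 (new)  [load 95/180]
  30 → roll 1  [load 175/180]
  50 → roll 2  [load 145/180]
  150 → roll 3 (new)  [load 150/180]
  120 → roll 4 (new)  [load 120/180]
4 paper rolls opened.

4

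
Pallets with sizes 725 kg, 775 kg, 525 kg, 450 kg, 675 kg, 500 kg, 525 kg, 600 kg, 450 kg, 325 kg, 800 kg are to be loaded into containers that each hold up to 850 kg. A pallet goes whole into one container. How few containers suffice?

10

Total = 800 + 775 + 725 + 675 + 600 + 525 + 525 + 500 + 450 + 450 + 325 = 6350 kg.
Lower bound: ⌈6350/850⌉ = 8 containers.
Also, 10 pallets each exceed 425 kg, and no two of those can share a container, so at least 10 containers are needed.
A packing using 10 containers:
  container 1: 800 = 800
  container 2: 775 = 775
  container 3: 725 = 725
  container 4: 675 = 675
  container 5: 600 = 600
  container 6: 525 + 325 = 850
  container 7: 525 = 525
  container 8: 500 = 500
  container 9: 450 = 450
  container 10: 450 = 450
This matches the lower bound, so 10 is optimal.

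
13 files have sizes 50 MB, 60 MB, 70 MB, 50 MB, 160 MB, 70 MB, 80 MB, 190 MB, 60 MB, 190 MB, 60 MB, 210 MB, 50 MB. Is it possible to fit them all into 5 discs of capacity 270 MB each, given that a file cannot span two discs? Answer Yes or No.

A valid assignment using 5 discs:
  disc 1: 210 + 60 = 270
  disc 2: 190 + 80 = 270
  disc 3: 190 + 70 = 260
  disc 4: 160 + 70 = 230
  disc 5: 60 + 60 + 50 + 50 + 50 = 270
Every load is within 270 MB, so 5 discs suffice.

Yes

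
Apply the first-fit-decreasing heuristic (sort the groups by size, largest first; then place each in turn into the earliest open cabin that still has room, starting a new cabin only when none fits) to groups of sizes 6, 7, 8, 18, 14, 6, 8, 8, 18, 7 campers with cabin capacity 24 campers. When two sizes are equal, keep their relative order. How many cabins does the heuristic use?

Sorted descending: 18, 18, 14, 8, 8, 8, 7, 7, 6, 6.
  18 → cabin 1 (new)  [load 18/24]
  18 → cabin 2 (new)  [load 18/24]
  14 → cabin 3 (new)  [load 14/24]
  8 → cabin 3  [load 22/24]
  8 → cabin 4 (new)  [load 8/24]
  8 → cabin 4  [load 16/24]
  7 → cabin 4  [load 23/24]
  7 → cabin 5 (new)  [load 7/24]
  6 → cabin 1  [load 24/24]
  6 → cabin 2  [load 24/24]
5 cabins opened.

5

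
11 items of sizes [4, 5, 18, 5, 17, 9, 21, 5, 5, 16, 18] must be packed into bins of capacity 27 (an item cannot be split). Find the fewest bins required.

Total = 21 + 18 + 18 + 17 + 16 + 9 + 5 + 5 + 5 + 5 + 4 = 123.
Lower bound: ⌈123/27⌉ = 5 bins.
A packing using 5 bins:
  bin 1: 21 + 5 = 26
  bin 2: 18 + 9 = 27
  bin 3: 18 + 5 + 4 = 27
  bin 4: 17 + 5 + 5 = 27
  bin 5: 16 = 16
This matches the lower bound, so 5 is optimal.

5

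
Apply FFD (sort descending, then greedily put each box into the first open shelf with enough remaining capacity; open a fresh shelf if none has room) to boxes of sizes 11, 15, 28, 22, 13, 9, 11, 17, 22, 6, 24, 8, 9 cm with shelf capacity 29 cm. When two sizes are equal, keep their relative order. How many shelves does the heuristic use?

8

Sorted descending: 28, 24, 22, 22, 17, 15, 13, 11, 11, 9, 9, 8, 6.
  28 → shelf 1 (new)  [load 28/29]
  24 → shelf 2 (new)  [load 24/29]
  22 → shelf 3 (new)  [load 22/29]
  22 → shelf 4 (new)  [load 22/29]
  17 → shelf 5 (new)  [load 17/29]
  15 → shelf 6 (new)  [load 15/29]
  13 → shelf 6  [load 28/29]
  11 → shelf 5  [load 28/29]
  11 → shelf 7 (new)  [load 11/29]
  9 → shelf 7  [load 20/29]
  9 → shelf 7  [load 29/29]
  8 → shelf 8 (new)  [load 8/29]
  6 → shelf 3  [load 28/29]
8 shelves opened.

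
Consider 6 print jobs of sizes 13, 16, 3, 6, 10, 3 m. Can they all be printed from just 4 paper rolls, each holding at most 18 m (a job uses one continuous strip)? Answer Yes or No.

A valid assignment using 4 paper rolls:
  roll 1: 16 = 16
  roll 2: 13 + 3 = 16
  roll 3: 10 + 6 = 16
  roll 4: 3 = 3
Every load is within 18 m, so 4 paper rolls suffice.

Yes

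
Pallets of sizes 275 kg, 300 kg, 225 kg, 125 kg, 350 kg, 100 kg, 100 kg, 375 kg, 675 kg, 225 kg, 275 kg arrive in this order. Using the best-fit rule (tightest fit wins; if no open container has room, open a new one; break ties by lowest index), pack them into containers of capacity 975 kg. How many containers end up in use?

4

  275 → container 1 (new)  [load 275/975]
  300 → container 1  [load 575/975]
  225 → container 1  [load 800/975]
  125 → container 1  [load 925/975]
  350 → container 2 (new)  [load 350/975]
  100 → container 2  [load 450/975]
  100 → container 2  [load 550/975]
  375 → container 2  [load 925/975]
  675 → container 3 (new)  [load 675/975]
  225 → container 3  [load 900/975]
  275 → container 4 (new)  [load 275/975]
4 containers opened.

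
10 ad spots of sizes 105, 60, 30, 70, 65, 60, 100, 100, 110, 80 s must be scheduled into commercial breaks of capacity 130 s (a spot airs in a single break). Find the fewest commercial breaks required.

7

Total = 110 + 105 + 100 + 100 + 80 + 70 + 65 + 60 + 60 + 30 = 780 s.
Lower bound: ⌈780/130⌉ = 6 commercial breaks.
A packing using 7 commercial breaks:
  break 1: 110 = 110
  break 2: 105 = 105
  break 3: 100 + 30 = 130
  break 4: 100 = 100
  break 5: 80 = 80
  break 6: 70 + 60 = 130
  break 7: 65 + 60 = 125
No arrangement into 6 commercial breaks stays within capacity, so 7 is optimal.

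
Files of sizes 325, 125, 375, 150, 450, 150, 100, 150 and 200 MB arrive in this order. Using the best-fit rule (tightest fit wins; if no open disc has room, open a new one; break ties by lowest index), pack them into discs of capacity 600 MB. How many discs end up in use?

  325 → disc 1 (new)  [load 325/600]
  125 → disc 1  [load 450/600]
  375 → disc 2 (new)  [load 375/600]
  150 → disc 1  [load 600/600]
  450 → disc 3 (new)  [load 450/600]
  150 → disc 3  [load 600/600]
  100 → disc 2  [load 475/600]
  150 → disc 4 (new)  [load 150/600]
  200 → disc 4  [load 350/600]
4 discs opened.

4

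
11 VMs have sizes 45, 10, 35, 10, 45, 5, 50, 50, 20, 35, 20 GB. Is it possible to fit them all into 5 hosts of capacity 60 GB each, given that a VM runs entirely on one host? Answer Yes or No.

Total = 325 GB; ⌈325/60⌉ = 6.
At least 6 hosts are required, but only 5 are allowed.

No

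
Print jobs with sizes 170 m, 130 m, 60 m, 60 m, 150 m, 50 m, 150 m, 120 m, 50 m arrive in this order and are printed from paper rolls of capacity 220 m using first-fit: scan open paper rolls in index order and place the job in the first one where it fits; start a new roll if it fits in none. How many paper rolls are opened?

5

  170 → roll 1 (new)  [load 170/220]
  130 → roll 2 (new)  [load 130/220]
  60 → roll 2  [load 190/220]
  60 → roll 3 (new)  [load 60/220]
  150 → roll 3  [load 210/220]
  50 → roll 1  [load 220/220]
  150 → roll 4 (new)  [load 150/220]
  120 → roll 5 (new)  [load 120/220]
  50 → roll 4  [load 200/220]
5 paper rolls opened.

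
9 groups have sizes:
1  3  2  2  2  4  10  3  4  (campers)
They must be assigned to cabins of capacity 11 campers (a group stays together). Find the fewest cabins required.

Total = 10 + 4 + 4 + 3 + 3 + 2 + 2 + 2 + 1 = 31 campers.
Lower bound: ⌈31/11⌉ = 3 cabins.
A packing using 3 cabins:
  cabin 1: 10 + 1 = 11
  cabin 2: 4 + 4 + 3 = 11
  cabin 3: 3 + 2 + 2 + 2 = 9
This matches the lower bound, so 3 is optimal.

3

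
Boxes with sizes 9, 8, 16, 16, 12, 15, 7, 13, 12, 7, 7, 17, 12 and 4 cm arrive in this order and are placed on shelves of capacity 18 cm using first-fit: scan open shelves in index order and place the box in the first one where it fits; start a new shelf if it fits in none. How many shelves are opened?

11

  9 → shelf 1 (new)  [load 9/18]
  8 → shelf 1  [load 17/18]
  16 → shelf 2 (new)  [load 16/18]
  16 → shelf 3 (new)  [load 16/18]
  12 → shelf 4 (new)  [load 12/18]
  15 → shelf 5 (new)  [load 15/18]
  7 → shelf 6 (new)  [load 7/18]
  13 → shelf 7 (new)  [load 13/18]
  12 → shelf 8 (new)  [load 12/18]
  7 → shelf 6  [load 14/18]
  7 → shelf 9 (new)  [load 7/18]
  17 → shelf 10 (new)  [load 17/18]
  12 → shelf 11 (new)  [load 12/18]
  4 → shelf 4  [load 16/18]
11 shelves opened.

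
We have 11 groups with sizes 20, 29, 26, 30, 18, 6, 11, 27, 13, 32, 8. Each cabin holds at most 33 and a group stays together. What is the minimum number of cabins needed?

8

Total = 32 + 30 + 29 + 27 + 26 + 20 + 18 + 13 + 11 + 8 + 6 = 220.
Lower bound: ⌈220/33⌉ = 7 cabins.
A packing using 8 cabins:
  cabin 1: 32 = 32
  cabin 2: 30 = 30
  cabin 3: 29 = 29
  cabin 4: 27 + 6 = 33
  cabin 5: 26 = 26
  cabin 6: 20 + 13 = 33
  cabin 7: 18 + 11 = 29
  cabin 8: 8 = 8
No arrangement into 7 cabins stays within capacity, so 8 is optimal.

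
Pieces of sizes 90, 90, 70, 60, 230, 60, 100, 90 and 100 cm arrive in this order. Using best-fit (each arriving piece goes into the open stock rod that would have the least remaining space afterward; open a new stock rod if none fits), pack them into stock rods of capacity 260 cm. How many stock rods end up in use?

4

  90 → stock rod 1 (new)  [load 90/260]
  90 → stock rod 1  [load 180/260]
  70 → stock rod 1  [load 250/260]
  60 → stock rod 2 (new)  [load 60/260]
  230 → stock rod 3 (new)  [load 230/260]
  60 → stock rod 2  [load 120/260]
  100 → stock rod 2  [load 220/260]
  90 → stock rod 4 (new)  [load 90/260]
  100 → stock rod 4  [load 190/260]
4 stock rods opened.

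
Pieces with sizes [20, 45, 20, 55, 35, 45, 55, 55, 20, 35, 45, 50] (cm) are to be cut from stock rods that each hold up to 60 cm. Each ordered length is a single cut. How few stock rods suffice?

10

Total = 55 + 55 + 55 + 50 + 45 + 45 + 45 + 35 + 35 + 20 + 20 + 20 = 480 cm.
Lower bound: ⌈480/60⌉ = 8 stock rods.
Also, 9 pieces each exceed 30 cm, and no two of those can share a stock rod, so at least 9 stock rods are needed.
A packing using 10 stock rods:
  stock rod 1: 55 = 55
  stock rod 2: 55 = 55
  stock rod 3: 55 = 55
  stock rod 4: 50 = 50
  stock rod 5: 45 = 45
  stock rod 6: 45 = 45
  stock rod 7: 45 = 45
  stock rod 8: 35 + 20 = 55
  stock rod 9: 35 + 20 = 55
  stock rod 10: 20 = 20
No arrangement into 9 stock rods stays within capacity, so 10 is optimal.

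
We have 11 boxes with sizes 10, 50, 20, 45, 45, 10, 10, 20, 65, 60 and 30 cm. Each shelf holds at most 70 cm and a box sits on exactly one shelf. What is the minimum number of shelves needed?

6

Total = 65 + 60 + 50 + 45 + 45 + 30 + 20 + 20 + 10 + 10 + 10 = 365 cm.
Lower bound: ⌈365/70⌉ = 6 shelves.
A packing using 6 shelves:
  shelf 1: 65 = 65
  shelf 2: 60 + 10 = 70
  shelf 3: 50 + 20 = 70
  shelf 4: 45 + 20 = 65
  shelf 5: 45 + 10 + 10 = 65
  shelf 6: 30 = 30
This matches the lower bound, so 6 is optimal.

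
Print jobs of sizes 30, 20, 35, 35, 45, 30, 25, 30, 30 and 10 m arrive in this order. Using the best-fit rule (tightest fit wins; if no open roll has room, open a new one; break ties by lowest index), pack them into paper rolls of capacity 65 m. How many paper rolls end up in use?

  30 → roll 1 (new)  [load 30/65]
  20 → roll 1  [load 50/65]
  35 → roll 2 (new)  [load 35/65]
  35 → roll 3 (new)  [load 35/65]
  45 → roll 4 (new)  [load 45/65]
  30 → roll 2  [load 65/65]
  25 → roll 3  [load 60/65]
  30 → roll 5 (new)  [load 30/65]
  30 → roll 5  [load 60/65]
  10 → roll 1  [load 60/65]
5 paper rolls opened.

5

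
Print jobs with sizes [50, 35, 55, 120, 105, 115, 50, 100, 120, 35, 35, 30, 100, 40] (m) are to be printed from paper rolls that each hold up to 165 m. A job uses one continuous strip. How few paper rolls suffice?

Total = 120 + 120 + 115 + 105 + 100 + 100 + 55 + 50 + 50 + 40 + 35 + 35 + 35 + 30 = 990 m.
Lower bound: ⌈990/165⌉ = 6 paper rolls.
A packing using 7 paper rolls:
  roll 1: 120 + 40 = 160
  roll 2: 120 + 35 = 155
  roll 3: 115 + 50 = 165
  roll 4: 105 + 55 = 160
  roll 5: 100 + 50 = 150
  roll 6: 100 + 35 + 30 = 165
  roll 7: 35 = 35
No arrangement into 6 paper rolls stays within capacity, so 7 is optimal.

7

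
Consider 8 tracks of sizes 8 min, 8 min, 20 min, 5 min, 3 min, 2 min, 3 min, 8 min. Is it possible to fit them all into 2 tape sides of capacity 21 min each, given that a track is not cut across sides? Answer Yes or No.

No

Total = 57 min; ⌈57/21⌉ = 3.
At least 3 tape sides are required, but only 2 are allowed.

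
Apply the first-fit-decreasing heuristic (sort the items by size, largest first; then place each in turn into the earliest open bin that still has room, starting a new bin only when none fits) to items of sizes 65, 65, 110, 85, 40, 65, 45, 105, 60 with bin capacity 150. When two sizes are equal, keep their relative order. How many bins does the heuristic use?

5

Sorted descending: 110, 105, 85, 65, 65, 65, 60, 45, 40.
  110 → bin 1 (new)  [load 110/150]
  105 → bin 2 (new)  [load 105/150]
  85 → bin 3 (new)  [load 85/150]
  65 → bin 3  [load 150/150]
  65 → bin 4 (new)  [load 65/150]
  65 → bin 4  [load 130/150]
  60 → bin 5 (new)  [load 60/150]
  45 → bin 2  [load 150/150]
  40 → bin 1  [load 150/150]
5 bins opened.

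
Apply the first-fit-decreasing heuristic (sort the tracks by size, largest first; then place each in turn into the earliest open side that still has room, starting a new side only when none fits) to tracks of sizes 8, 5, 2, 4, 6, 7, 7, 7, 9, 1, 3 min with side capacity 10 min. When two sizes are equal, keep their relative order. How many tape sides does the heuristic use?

Sorted descending: 9, 8, 7, 7, 7, 6, 5, 4, 3, 2, 1.
  9 → side 1 (new)  [load 9/10]
  8 → side 2 (new)  [load 8/10]
  7 → side 3 (new)  [load 7/10]
  7 → side 4 (new)  [load 7/10]
  7 → side 5 (new)  [load 7/10]
  6 → side 6 (new)  [load 6/10]
  5 → side 7 (new)  [load 5/10]
  4 → side 6  [load 10/10]
  3 → side 3  [load 10/10]
  2 → side 2  [load 10/10]
  1 → side 1  [load 10/10]
7 tape sides opened.

7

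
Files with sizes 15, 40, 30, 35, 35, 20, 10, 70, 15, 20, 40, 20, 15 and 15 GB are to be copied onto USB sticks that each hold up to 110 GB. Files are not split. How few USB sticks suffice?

4

Total = 70 + 40 + 40 + 35 + 35 + 30 + 20 + 20 + 20 + 15 + 15 + 15 + 15 + 10 = 380 GB.
Lower bound: ⌈380/110⌉ = 4 USB sticks.
A packing using 4 USB sticks:
  USB stick 1: 70 + 40 = 110
  USB stick 2: 40 + 35 + 35 = 110
  USB stick 3: 30 + 20 + 20 + 20 + 15 = 105
  USB stick 4: 15 + 15 + 15 + 10 = 55
This matches the lower bound, so 4 is optimal.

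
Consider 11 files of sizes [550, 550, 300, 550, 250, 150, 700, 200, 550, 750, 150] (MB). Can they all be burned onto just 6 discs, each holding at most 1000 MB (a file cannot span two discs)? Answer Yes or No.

Yes

A valid assignment using 6 discs:
  disc 1: 750 + 250 = 1000
  disc 2: 700 + 300 = 1000
  disc 3: 550 + 200 + 150 = 900
  disc 4: 550 + 150 = 700
  disc 5: 550 = 550
  disc 6: 550 = 550
Every load is within 1000 MB, so 6 discs suffice.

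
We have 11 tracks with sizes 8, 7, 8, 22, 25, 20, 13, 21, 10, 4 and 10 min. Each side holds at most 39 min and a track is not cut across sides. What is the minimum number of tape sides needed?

4

Total = 25 + 22 + 21 + 20 + 13 + 10 + 10 + 8 + 8 + 7 + 4 = 148 min.
Lower bound: ⌈148/39⌉ = 4 tape sides.
A packing using 4 tape sides:
  side 1: 25 + 13 = 38
  side 2: 22 + 10 + 7 = 39
  side 3: 21 + 10 + 8 = 39
  side 4: 20 + 8 + 4 = 32
This matches the lower bound, so 4 is optimal.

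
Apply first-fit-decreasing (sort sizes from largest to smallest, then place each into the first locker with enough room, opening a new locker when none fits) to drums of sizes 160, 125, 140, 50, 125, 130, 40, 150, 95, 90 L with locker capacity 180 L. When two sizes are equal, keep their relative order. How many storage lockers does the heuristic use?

8

Sorted descending: 160, 150, 140, 130, 125, 125, 95, 90, 50, 40.
  160 → locker 1 (new)  [load 160/180]
  150 → locker 2 (new)  [load 150/180]
  140 → locker 3 (new)  [load 140/180]
  130 → locker 4 (new)  [load 130/180]
  125 → locker 5 (new)  [load 125/180]
  125 → locker 6 (new)  [load 125/180]
  95 → locker 7 (new)  [load 95/180]
  90 → locker 8 (new)  [load 90/180]
  50 → locker 4  [load 180/180]
  40 → locker 3  [load 180/180]
8 storage lockers opened.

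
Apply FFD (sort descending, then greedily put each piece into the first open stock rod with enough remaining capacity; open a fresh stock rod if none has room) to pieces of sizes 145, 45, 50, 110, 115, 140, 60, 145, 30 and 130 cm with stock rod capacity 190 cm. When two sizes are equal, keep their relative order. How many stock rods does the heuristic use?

Sorted descending: 145, 145, 140, 130, 115, 110, 60, 50, 45, 30.
  145 → stock rod 1 (new)  [load 145/190]
  145 → stock rod 2 (new)  [load 145/190]
  140 → stock rod 3 (new)  [load 140/190]
  130 → stock rod 4 (new)  [load 130/190]
  115 → stock rod 5 (new)  [load 115/190]
  110 → stock rod 6 (new)  [load 110/190]
  60 → stock rod 4  [load 190/190]
  50 → stock rod 3  [load 190/190]
  45 → stock rod 1  [load 190/190]
  30 → stock rod 2  [load 175/190]
6 stock rods opened.

6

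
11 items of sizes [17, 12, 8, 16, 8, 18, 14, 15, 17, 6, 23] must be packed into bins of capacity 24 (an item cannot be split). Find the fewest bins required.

Total = 23 + 18 + 17 + 17 + 16 + 15 + 14 + 12 + 8 + 8 + 6 = 154.
Lower bound: ⌈154/24⌉ = 7 bins.
A packing using 8 bins:
  bin 1: 23 = 23
  bin 2: 18 + 6 = 24
  bin 3: 17 = 17
  bin 4: 17 = 17
  bin 5: 16 + 8 = 24
  bin 6: 15 + 8 = 23
  bin 7: 14 = 14
  bin 8: 12 = 12
No arrangement into 7 bins stays within capacity, so 8 is optimal.

8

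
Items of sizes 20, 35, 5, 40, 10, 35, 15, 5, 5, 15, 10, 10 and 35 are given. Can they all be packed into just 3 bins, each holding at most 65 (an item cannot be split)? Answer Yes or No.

No

Total = 240; ⌈240/65⌉ = 4.
At least 4 bins are required, but only 3 are allowed.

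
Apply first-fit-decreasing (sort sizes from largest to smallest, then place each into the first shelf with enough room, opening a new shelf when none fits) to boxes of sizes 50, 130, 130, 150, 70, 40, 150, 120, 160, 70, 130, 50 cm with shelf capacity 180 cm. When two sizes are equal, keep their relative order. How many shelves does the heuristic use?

Sorted descending: 160, 150, 150, 130, 130, 130, 120, 70, 70, 50, 50, 40.
  160 → shelf 1 (new)  [load 160/180]
  150 → shelf 2 (new)  [load 150/180]
  150 → shelf 3 (new)  [load 150/180]
  130 → shelf 4 (new)  [load 130/180]
  130 → shelf 5 (new)  [load 130/180]
  130 → shelf 6 (new)  [load 130/180]
  120 → shelf 7 (new)  [load 120/180]
  70 → shelf 8 (new)  [load 70/180]
  70 → shelf 8  [load 140/180]
  50 → shelf 4  [load 180/180]
  50 → shelf 5  [load 180/180]
  40 → shelf 6  [load 170/180]
8 shelves opened.

8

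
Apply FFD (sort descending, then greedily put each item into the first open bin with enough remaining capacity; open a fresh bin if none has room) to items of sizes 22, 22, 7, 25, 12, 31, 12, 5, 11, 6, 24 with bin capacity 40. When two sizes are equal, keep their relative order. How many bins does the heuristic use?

Sorted descending: 31, 25, 24, 22, 22, 12, 12, 11, 7, 6, 5.
  31 → bin 1 (new)  [load 31/40]
  25 → bin 2 (new)  [load 25/40]
  24 → bin 3 (new)  [load 24/40]
  22 → bin 4 (new)  [load 22/40]
  22 → bin 5 (new)  [load 22/40]
  12 → bin 2  [load 37/40]
  12 → bin 3  [load 36/40]
  11 → bin 4  [load 33/40]
  7 → bin 1  [load 38/40]
  6 → bin 4  [load 39/40]
  5 → bin 5  [load 27/40]
5 bins opened.

5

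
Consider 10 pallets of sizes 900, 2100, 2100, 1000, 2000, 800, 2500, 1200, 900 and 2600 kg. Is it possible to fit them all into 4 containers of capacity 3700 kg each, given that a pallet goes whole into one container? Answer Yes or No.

Total = 16100 kg; ⌈16100/3700⌉ = 5.
At least 5 containers are required, but only 4 are allowed.

No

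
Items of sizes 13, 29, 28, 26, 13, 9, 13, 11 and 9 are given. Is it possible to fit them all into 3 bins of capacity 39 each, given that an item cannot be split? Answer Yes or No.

Total = 151; ⌈151/39⌉ = 4.
At least 4 bins are required, but only 3 are allowed.

No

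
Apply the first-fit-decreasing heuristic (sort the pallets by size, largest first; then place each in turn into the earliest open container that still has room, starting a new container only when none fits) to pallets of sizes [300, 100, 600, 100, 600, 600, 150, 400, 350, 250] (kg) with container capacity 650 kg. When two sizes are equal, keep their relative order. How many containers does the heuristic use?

Sorted descending: 600, 600, 600, 400, 350, 300, 250, 150, 100, 100.
  600 → container 1 (new)  [load 600/650]
  600 → container 2 (new)  [load 600/650]
  600 → container 3 (new)  [load 600/650]
  400 → container 4 (new)  [load 400/650]
  350 → container 5 (new)  [load 350/650]
  300 → container 5  [load 650/650]
  250 → container 4  [load 650/650]
  150 → container 6 (new)  [load 150/650]
  100 → container 6  [load 250/650]
  100 → container 6  [load 350/650]
6 containers opened.

6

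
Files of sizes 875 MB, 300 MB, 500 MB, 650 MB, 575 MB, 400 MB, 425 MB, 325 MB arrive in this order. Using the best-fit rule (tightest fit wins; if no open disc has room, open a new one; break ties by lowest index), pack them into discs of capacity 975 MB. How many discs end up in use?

  875 → disc 1 (new)  [load 875/975]
  300 → disc 2 (new)  [load 300/975]
  500 → disc 2  [load 800/975]
  650 → disc 3 (new)  [load 650/975]
  575 → disc 4 (new)  [load 575/975]
  400 → disc 4  [load 975/975]
  425 → disc 5 (new)  [load 425/975]
  325 → disc 3  [load 975/975]
5 discs opened.

5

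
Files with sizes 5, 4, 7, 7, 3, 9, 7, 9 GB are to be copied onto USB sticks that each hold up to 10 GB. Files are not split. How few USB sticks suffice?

Total = 9 + 9 + 7 + 7 + 7 + 5 + 4 + 3 = 51 GB.
Lower bound: ⌈51/10⌉ = 6 USB sticks.
A packing using 6 USB sticks:
  USB stick 1: 9 = 9
  USB stick 2: 9 = 9
  USB stick 3: 7 + 3 = 10
  USB stick 4: 7 = 7
  USB stick 5: 7 = 7
  USB stick 6: 5 + 4 = 9
This matches the lower bound, so 6 is optimal.

6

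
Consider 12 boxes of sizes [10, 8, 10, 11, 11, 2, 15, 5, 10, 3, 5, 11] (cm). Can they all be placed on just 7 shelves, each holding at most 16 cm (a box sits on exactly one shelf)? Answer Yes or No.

No

Total = 101 cm; ⌈101/16⌉ = 7.
The bound of 7 does not rule out 7, but exhaustive search shows no assignment into 7 shelves of capacity 16 cm exists — the minimum is 8.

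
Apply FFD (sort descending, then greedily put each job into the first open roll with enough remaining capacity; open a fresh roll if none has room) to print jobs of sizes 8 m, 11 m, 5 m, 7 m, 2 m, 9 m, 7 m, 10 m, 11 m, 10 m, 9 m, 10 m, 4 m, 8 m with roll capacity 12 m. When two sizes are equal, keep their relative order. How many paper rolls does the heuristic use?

11

Sorted descending: 11, 11, 10, 10, 10, 9, 9, 8, 8, 7, 7, 5, 4, 2.
  11 → roll 1 (new)  [load 11/12]
  11 → roll 2 (new)  [load 11/12]
  10 → roll 3 (new)  [load 10/12]
  10 → roll 4 (new)  [load 10/12]
  10 → roll 5 (new)  [load 10/12]
  9 → roll 6 (new)  [load 9/12]
  9 → roll 7 (new)  [load 9/12]
  8 → roll 8 (new)  [load 8/12]
  8 → roll 9 (new)  [load 8/12]
  7 → roll 10 (new)  [load 7/12]
  7 → roll 11 (new)  [load 7/12]
  5 → roll 10  [load 12/12]
  4 → roll 8  [load 12/12]
  2 → roll 3  [load 12/12]
11 paper rolls opened.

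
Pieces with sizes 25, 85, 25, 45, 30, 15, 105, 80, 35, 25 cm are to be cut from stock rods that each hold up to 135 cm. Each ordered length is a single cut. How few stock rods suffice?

4

Total = 105 + 85 + 80 + 45 + 35 + 30 + 25 + 25 + 25 + 15 = 470 cm.
Lower bound: ⌈470/135⌉ = 4 stock rods.
A packing using 4 stock rods:
  stock rod 1: 105 + 30 = 135
  stock rod 2: 85 + 45 = 130
  stock rod 3: 80 + 35 + 15 = 130
  stock rod 4: 25 + 25 + 25 = 75
This matches the lower bound, so 4 is optimal.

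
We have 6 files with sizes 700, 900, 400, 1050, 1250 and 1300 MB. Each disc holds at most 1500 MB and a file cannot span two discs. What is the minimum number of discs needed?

Total = 1300 + 1250 + 1050 + 900 + 700 + 400 = 5600 MB.
Lower bound: ⌈5600/1500⌉ = 4 discs.
A packing using 5 discs:
  disc 1: 1300 = 1300
  disc 2: 1250 = 1250
  disc 3: 1050 + 400 = 1450
  disc 4: 900 = 900
  disc 5: 700 = 700
No arrangement into 4 discs stays within capacity, so 5 is optimal.

5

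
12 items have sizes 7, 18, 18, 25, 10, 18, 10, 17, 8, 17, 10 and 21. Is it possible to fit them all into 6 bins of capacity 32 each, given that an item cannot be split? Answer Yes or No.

No

Total = 179; ⌈179/32⌉ = 6.
7 items each exceed half the capacity and cannot share a bin, forcing at least 7 bins.
At least 7 bins are required, but only 6 are allowed.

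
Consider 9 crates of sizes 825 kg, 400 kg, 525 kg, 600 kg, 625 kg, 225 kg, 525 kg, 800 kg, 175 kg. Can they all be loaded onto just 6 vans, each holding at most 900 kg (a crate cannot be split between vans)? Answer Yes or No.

No

Total = 4700 kg; ⌈4700/900⌉ = 6.
The bound of 6 does not rule out 6, but exhaustive search shows no assignment into 6 vans of capacity 900 kg exists — the minimum is 7.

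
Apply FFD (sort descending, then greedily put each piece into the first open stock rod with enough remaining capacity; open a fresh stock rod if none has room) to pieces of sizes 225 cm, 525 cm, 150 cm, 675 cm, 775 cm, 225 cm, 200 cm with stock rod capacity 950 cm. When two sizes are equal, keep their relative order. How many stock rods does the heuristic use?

3

Sorted descending: 775, 675, 525, 225, 225, 200, 150.
  775 → stock rod 1 (new)  [load 775/950]
  675 → stock rod 2 (new)  [load 675/950]
  525 → stock rod 3 (new)  [load 525/950]
  225 → stock rod 2  [load 900/950]
  225 → stock rod 3  [load 750/950]
  200 → stock rod 3  [load 950/950]
  150 → stock rod 1  [load 925/950]
3 stock rods opened.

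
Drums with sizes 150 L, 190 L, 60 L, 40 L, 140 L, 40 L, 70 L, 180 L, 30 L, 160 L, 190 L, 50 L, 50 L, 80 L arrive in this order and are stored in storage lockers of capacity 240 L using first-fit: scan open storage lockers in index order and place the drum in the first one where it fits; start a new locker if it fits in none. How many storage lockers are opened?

7

  150 → locker 1 (new)  [load 150/240]
  190 → locker 2 (new)  [load 190/240]
  60 → locker 1  [load 210/240]
  40 → locker 2  [load 230/240]
  140 → locker 3 (new)  [load 140/240]
  40 → locker 3  [load 180/240]
  70 → locker 4 (new)  [load 70/240]
  180 → locker 5 (new)  [load 180/240]
  30 → locker 1  [load 240/240]
  160 → locker 4  [load 230/240]
  190 → locker 6 (new)  [load 190/240]
  50 → locker 3  [load 230/240]
  50 → locker 5  [load 230/240]
  80 → locker 7 (new)  [load 80/240]
7 storage lockers opened.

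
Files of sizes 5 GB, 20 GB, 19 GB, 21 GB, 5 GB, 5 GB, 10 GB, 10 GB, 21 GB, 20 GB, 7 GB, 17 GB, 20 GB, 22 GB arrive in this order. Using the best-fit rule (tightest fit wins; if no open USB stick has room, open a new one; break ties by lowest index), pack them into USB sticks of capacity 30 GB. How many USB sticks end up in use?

8

  5 → USB stick 1 (new)  [load 5/30]
  20 → USB stick 1  [load 25/30]
  19 → USB stick 2 (new)  [load 19/30]
  21 → USB stick 3 (new)  [load 21/30]
  5 → USB stick 1  [load 30/30]
  5 → USB stick 3  [load 26/30]
  10 → USB stick 2  [load 29/30]
  10 → USB stick 4 (new)  [load 10/30]
  21 → USB stick 5 (new)  [load 21/30]
  20 → USB stick 4  [load 30/30]
  7 → USB stick 5  [load 28/30]
  17 → USB stick 6 (new)  [load 17/30]
  20 → USB stick 7 (new)  [load 20/30]
  22 → USB stick 8 (new)  [load 22/30]
8 USB sticks opened.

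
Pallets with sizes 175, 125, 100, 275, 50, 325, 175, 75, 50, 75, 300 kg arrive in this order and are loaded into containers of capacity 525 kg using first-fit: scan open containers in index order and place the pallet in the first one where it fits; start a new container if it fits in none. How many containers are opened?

  175 → container 1 (new)  [load 175/525]
  125 → container 1  [load 300/525]
  100 → container 1  [load 400/525]
  275 → container 2 (new)  [load 275/525]
  50 → container 1  [load 450/525]
  325 → container 3 (new)  [load 325/525]
  175 → container 2  [load 450/525]
  75 → container 1  [load 525/525]
  50 → container 2  [load 500/525]
  75 → container 3  [load 400/525]
  300 → container 4 (new)  [load 300/525]
4 containers opened.

4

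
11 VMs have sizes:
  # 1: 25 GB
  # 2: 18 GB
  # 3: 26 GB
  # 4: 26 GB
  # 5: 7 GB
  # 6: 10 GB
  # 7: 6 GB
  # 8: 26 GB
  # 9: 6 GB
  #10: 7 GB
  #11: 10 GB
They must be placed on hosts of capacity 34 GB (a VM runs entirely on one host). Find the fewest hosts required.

Total = 26 + 26 + 26 + 25 + 18 + 10 + 10 + 7 + 7 + 6 + 6 = 167 GB.
Lower bound: ⌈167/34⌉ = 5 hosts.
A packing using 6 hosts:
  host 1: 26 + 7 = 33
  host 2: 26 + 7 = 33
  host 3: 26 + 6 = 32
  host 4: 25 + 6 = 31
  host 5: 18 + 10 = 28
  host 6: 10 = 10
No arrangement into 5 hosts stays within capacity, so 6 is optimal.

6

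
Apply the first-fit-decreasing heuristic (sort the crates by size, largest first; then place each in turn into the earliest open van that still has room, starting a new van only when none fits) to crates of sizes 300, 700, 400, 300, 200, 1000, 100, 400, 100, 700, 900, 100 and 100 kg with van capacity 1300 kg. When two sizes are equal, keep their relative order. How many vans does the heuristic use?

Sorted descending: 1000, 900, 700, 700, 400, 400, 300, 300, 200, 100, 100, 100, 100.
  1000 → van 1 (new)  [load 1000/1300]
  900 → van 2 (new)  [load 900/1300]
  700 → van 3 (new)  [load 700/1300]
  700 → van 4 (new)  [load 700/1300]
  400 → van 2  [load 1300/1300]
  400 → van 3  [load 1100/1300]
  300 → van 1  [load 1300/1300]
  300 → van 4  [load 1000/1300]
  200 → van 3  [load 1300/1300]
  100 → van 4  [load 1100/1300]
  100 → van 4  [load 1200/1300]
  100 → van 4  [load 1300/1300]
  100 → van 5 (new)  [load 100/1300]
5 vans opened.

5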